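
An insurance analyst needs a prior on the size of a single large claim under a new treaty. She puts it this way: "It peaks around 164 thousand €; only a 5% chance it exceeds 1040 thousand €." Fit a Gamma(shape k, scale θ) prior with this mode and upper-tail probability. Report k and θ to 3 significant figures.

k ≈ 1.66, θ ≈ 249

Gamma(k,θ) with k>1 has mode (k−1)θ, so θ = 164/(k−1).
Need P(X < 1040) = 0.95 with θ tied to k this way. Start at k = 2, θ = 164: P(X<1040) ≈ 0.987.
Too high — lower k to spread out. Iterating converges to k ≈ 1.66.
Then θ = 164/(1.66−1) ≈ 249.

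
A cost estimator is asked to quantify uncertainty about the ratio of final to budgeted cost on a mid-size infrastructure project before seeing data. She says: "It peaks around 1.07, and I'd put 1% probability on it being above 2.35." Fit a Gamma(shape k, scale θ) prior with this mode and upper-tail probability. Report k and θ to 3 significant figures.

Gamma(k,θ) with k>1 has mode (k−1)θ, so θ = 1.07/(k−1).
Need P(X < 2.35) = 0.99 with θ tied to k this way. Start at k = 2, θ = 1.07: P(X<2.35) ≈ 0.645.
Too low — raise k to concentrate. Iterating converges to k ≈ 8.79.
Then θ = 1.07/(8.79−1) ≈ 0.137.

k ≈ 8.79, θ ≈ 0.137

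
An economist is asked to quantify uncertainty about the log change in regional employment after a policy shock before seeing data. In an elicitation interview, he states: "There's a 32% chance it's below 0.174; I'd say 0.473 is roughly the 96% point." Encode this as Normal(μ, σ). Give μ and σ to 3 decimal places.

The p-quantile of Normal(μ,σ) is μ + z_p·σ, with z_{0.32} = -0.4677 and z_{0.96} = 1.751.
Eliminate σ: μ = (z₂·x₁ − z₁·x₂)/(z₂ − z₁) = (1.751·0.174 − (-0.4677)·0.473)/2.218 = 0.237.
Then σ = (x₂ − x₁)/(z₂ − z₁) = (0.473 − 0.174)/2.218 = 0.135.

μ = 0.237, σ = 0.135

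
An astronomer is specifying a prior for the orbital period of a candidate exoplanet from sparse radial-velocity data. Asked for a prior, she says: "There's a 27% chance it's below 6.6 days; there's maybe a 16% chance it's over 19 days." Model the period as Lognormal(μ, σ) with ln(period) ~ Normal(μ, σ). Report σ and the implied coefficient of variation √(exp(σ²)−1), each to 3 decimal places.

σ ≈ 0.658, CV ≈ 0.736

If T ~ Lognormal(μ,σ) then ln T ~ Normal(μ,σ), so the p-quantile of ln T is μ + z_p·σ.
ln(6.6) = 1.887 and ln(19) = 2.944; z_{0.27} = -0.6128, z_{0.84} = 0.9945.
σ = (2.944 − 1.887)/(0.9945 − (-0.6128)) = 0.658.
μ = 1.887 − (-0.6128)·0.658 = 2.290.
CV = √(exp(σ²)−1) = √(exp(0.4328)−1) = 0.736.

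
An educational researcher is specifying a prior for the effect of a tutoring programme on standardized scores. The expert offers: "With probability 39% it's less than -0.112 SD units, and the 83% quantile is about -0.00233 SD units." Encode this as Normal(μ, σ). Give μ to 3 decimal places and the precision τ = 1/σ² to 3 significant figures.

The p-quantile of Normal(μ,σ) is μ + z_p·σ, with z_{0.39} = -0.2793 and z_{0.83} = 0.9542.
Eliminate σ: μ = (z₂·x₁ − z₁·x₂)/(z₂ − z₁) = (0.9542·-0.112 − (-0.2793)·-0.00233)/1.233 = -0.087.
Then σ = (x₂ − x₁)/(z₂ − z₁) = (-0.00233 − -0.112)/1.233 = 0.089.
Precision τ = 1/σ² = 1/0.08891² = 127.

μ = -0.087, τ = 127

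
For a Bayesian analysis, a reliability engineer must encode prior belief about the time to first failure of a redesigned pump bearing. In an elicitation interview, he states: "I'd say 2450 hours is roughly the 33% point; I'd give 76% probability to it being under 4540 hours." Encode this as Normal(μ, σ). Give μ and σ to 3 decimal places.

The p-quantile of Normal(μ,σ) is μ + z_p·σ, with z_{0.33} = -0.4399 and z_{0.76} = 0.7063.
Eliminate σ: μ = (z₂·x₁ − z₁·x₂)/(z₂ − z₁) = (0.7063·2450 − (-0.4399)·4540)/1.146 = 3252.134.
Then σ = (x₂ − x₁)/(z₂ − z₁) = (4540 − 2450)/1.146 = 1823.391.

μ = 3252.134, σ = 1823.391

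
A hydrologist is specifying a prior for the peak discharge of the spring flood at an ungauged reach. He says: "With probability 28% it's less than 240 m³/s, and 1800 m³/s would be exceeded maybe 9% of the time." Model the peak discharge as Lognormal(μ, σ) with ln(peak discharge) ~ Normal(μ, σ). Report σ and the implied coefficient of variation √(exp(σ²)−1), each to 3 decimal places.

If T ~ Lognormal(μ,σ) then ln T ~ Normal(μ,σ), so the p-quantile of ln T is μ + z_p·σ.
ln(240) = 5.481 and ln(1800) = 7.496; z_{0.28} = -0.5828, z_{0.91} = 1.341.
σ = (7.496 − 5.481)/(1.341 − (-0.5828)) = 1.047.
μ = 5.481 − (-0.5828)·1.047 = 6.091.
CV = √(exp(σ²)−1) = √(exp(1.0972)−1) = 1.413.

σ ≈ 1.047, CV ≈ 1.413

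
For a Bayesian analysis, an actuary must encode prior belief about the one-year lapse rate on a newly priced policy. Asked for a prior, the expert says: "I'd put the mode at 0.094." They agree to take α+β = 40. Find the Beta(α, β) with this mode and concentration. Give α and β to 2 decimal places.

α = 4.57, β = 35.43

For α,β > 1 the Beta mode is (α−1)/(α+β−2). With α+β = 40, the mode is (α−1)/38.
Set (α−1)/38 = 0.094 → α = 1 + 0.094·38 = 4.57.
β = 40 − α = 35.43.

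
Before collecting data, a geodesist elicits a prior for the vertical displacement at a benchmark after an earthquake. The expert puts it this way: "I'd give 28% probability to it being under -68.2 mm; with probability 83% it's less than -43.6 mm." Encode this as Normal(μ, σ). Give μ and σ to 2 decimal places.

The p-quantile of Normal(μ,σ) is μ + z_p·σ, with z_{0.28} = -0.5828 and z_{0.83} = 0.9542.
Eliminate σ: μ = (z₂·x₁ − z₁·x₂)/(z₂ − z₁) = (0.9542·-68.2 − (-0.5828)·-43.6)/1.537 = -58.87.
Then σ = (x₂ − x₁)/(z₂ − z₁) = (-43.6 − -68.2)/1.537 = 16.01.

μ = -58.87, σ = 16.01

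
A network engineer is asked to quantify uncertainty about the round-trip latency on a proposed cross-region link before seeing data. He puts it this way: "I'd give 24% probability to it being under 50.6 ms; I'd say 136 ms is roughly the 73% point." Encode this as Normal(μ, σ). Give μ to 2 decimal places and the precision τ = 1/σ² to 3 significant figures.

μ = 96.33, τ = 0.000239

For Normal(μ,σ), the p-quantile is μ + z_p·σ. Here z_{0.24} = -0.7063, z_{0.73} = 0.6128.
So 50.6 = μ − 0.7063σ and 136 = μ + 0.6128σ.
Subtracting: σ = (136 − 50.6)/(0.6128 − (-0.7063)) = 64.74.
Then μ = 50.6 − (-0.7063)·64.74 = 96.33.
Precision τ = 1/σ² = 1/64.74² = 0.000239.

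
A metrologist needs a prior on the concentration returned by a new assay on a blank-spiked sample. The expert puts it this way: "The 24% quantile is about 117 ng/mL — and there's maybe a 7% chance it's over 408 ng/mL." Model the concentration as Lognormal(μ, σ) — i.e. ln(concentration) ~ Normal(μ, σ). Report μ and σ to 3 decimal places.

μ ≈ 5.166, σ ≈ 0.572

If T ~ Lognormal(μ,σ) then ln T ~ Normal(μ,σ), so the p-quantile of ln T is μ + z_p·σ.
ln(117) = 4.762 and ln(408) = 6.011; z_{0.24} = -0.7063, z_{0.93} = 1.476.
σ = (6.011 − 4.762)/(1.476 − (-0.7063)) = 0.572.
μ = 4.762 − (-0.7063)·0.572 = 5.166.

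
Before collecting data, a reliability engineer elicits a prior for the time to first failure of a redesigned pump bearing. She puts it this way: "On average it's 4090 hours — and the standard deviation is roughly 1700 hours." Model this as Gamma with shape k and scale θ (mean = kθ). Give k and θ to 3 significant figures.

For Gamma(k, scale θ): mean = kθ, variance = kθ², so CV = 1/√k.
CV = SD/mean = 1700/4090 = 0.4156, hence k = 1/CV² = 5.79.
Then θ = mean/k = 4090/5.79 = 707.

k ≈ 5.79, θ ≈ 707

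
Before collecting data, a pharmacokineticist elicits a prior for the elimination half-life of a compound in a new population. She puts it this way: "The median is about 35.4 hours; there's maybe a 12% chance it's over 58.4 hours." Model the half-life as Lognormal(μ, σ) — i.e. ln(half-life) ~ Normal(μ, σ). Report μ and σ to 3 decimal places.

μ ≈ 3.567, σ ≈ 0.426

If T ~ Lognormal(μ,σ) then ln T ~ Normal(μ,σ), so the p-quantile of ln T is μ + z_p·σ.
ln(35.4) = 3.567 and ln(58.4) = 4.067; z_{0.5} = 0, z_{0.88} = 1.175.
σ = (4.067 − 3.567)/(1.175 − (0)) = 0.426.
μ = 3.567 − (0)·0.426 = 3.567.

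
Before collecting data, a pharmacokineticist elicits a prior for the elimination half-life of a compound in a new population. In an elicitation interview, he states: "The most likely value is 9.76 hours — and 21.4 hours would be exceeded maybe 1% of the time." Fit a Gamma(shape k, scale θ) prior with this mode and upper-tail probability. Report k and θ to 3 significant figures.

k ≈ 8.83, θ ≈ 1.25

Gamma(k,θ) with k>1 has mode (k−1)θ, so θ = 9.76/(k−1).
Need P(X < 21.4) = 0.99 with θ tied to k this way. Start at k = 2, θ = 9.76: P(X<21.4) ≈ 0.644.
Too low — raise k to concentrate. Iterating converges to k ≈ 8.83.
Then θ = 9.76/(8.83−1) ≈ 1.25.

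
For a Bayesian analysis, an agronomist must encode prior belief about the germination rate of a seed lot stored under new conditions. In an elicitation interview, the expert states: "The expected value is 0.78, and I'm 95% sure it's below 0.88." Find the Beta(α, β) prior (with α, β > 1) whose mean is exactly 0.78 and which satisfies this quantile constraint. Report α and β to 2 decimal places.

α ≈ 29.77, β ≈ 8.40

With mean 0.78 fixed, write α = 0.78s, β = 0.22s where s = α+β.
Need P(θ < 0.88) = 0.95 under Beta(0.78s, 0.22s). Normal approximation: (q−m)/√(m(1−m)/s) ≈ z_{0.95} = 1.64, so s ≈ 0.78·0.22·(1.64)²/(0.88−0.78)² = 46.4.
At s = 46.4: P(θ<0.88) ≈ 0.966. Adjusting to match 0.95 gives s ≈ 38.17.
So α = 0.78·38.17 ≈ 29.77, β = 0.22·38.17 ≈ 8.40.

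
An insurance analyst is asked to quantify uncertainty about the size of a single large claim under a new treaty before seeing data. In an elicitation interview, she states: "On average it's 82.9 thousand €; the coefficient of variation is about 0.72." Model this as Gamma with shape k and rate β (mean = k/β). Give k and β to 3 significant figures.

For Gamma(k, rate β): mean = k/β, variance = k/β², so CV = 1/√k.
CV = 0.72, hence k = 1/CV² = 1.93.
Then β = k/mean = 1.93/82.9 = 0.0233.

k ≈ 1.93, β ≈ 0.0233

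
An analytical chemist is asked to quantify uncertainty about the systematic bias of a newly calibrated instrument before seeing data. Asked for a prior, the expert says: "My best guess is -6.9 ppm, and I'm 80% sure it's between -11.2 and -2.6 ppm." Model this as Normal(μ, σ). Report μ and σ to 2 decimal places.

A symmetric 80% interval runs μ ± z·σ with z = 1.282.
Half-width = 4.3, so σ = 4.3/1.282 = 3.36.
μ is the stated best guess, -6.90.

μ = -6.90, σ = 3.36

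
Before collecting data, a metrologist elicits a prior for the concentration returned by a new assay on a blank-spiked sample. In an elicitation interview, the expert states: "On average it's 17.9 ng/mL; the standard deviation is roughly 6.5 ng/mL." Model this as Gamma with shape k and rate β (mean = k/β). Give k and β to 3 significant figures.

For Gamma(k, rate β): mean = k/β, variance = k/β², so CV = 1/√k.
CV = SD/mean = 6.5/17.9 = 0.3631, hence k = 1/CV² = 7.58.
Then β = k/mean = 7.58/17.9 = 0.424.

k ≈ 7.58, β ≈ 0.424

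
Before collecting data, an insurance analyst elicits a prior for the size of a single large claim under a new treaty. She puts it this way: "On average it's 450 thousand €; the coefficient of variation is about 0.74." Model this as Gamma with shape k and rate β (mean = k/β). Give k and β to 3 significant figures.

For Gamma(k, rate β): mean = k/β, variance = k/β², so CV = 1/√k.
CV = 0.74, hence k = 1/CV² = 1.83.
Then β = k/mean = 1.83/450 = 0.00406.

k ≈ 1.83, β ≈ 0.00406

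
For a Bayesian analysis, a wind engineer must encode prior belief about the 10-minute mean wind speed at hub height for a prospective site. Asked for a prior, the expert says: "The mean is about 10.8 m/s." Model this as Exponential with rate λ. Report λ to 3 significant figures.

Exponential mean = 1/λ, so λ = 1/10.8 = 0.0926.

λ ≈ 0.0926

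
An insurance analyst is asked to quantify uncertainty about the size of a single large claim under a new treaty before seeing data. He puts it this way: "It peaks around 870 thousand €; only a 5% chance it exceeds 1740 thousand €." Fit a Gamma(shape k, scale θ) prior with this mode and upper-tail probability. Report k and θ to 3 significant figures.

k ≈ 6.77, θ ≈ 151

Gamma(k,θ) with k>1 has mode (k−1)θ, so θ = 870/(k−1).
Need P(X < 1740) = 0.95 with θ tied to k this way. Start at k = 2, θ = 870: P(X<1740) ≈ 0.594.
Too low — raise k to concentrate. Iterating converges to k ≈ 6.77.
Then θ = 870/(6.77−1) ≈ 151.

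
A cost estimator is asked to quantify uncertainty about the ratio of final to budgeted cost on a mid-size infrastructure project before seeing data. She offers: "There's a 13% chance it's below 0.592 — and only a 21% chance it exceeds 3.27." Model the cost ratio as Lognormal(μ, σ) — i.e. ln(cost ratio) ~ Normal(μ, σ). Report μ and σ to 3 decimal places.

μ ≈ 0.472, σ ≈ 0.884

If T ~ Lognormal(μ,σ) then ln T ~ Normal(μ,σ), so the p-quantile of ln T is μ + z_p·σ.
ln(0.592) = -0.5242 and ln(3.27) = 1.185; z_{0.13} = -1.126, z_{0.79} = 0.8064.
σ = (1.185 − -0.5242)/(0.8064 − (-1.126)) = 0.884.
μ = -0.5242 − (-1.126)·0.884 = 0.472.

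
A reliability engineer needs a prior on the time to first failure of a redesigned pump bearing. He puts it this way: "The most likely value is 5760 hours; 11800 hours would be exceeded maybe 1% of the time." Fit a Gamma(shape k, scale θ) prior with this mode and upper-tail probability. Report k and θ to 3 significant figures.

Gamma(k,θ) with k>1 has mode (k−1)θ, so θ = 5760/(k−1).
Need P(X < 11800) = 0.99 with θ tied to k this way. Start at k = 2, θ = 5760: P(X<11800) ≈ 0.607.
Too low — raise k to concentrate. Iterating converges to k ≈ 10.5.
Then θ = 5760/(10.5−1) ≈ 606.

k ≈ 10.5, θ ≈ 606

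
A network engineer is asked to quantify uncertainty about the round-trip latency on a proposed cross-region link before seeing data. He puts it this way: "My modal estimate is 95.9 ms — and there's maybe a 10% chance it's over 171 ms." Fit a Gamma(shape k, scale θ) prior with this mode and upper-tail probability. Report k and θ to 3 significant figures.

k ≈ 6.69, θ ≈ 16.9

Gamma(k,θ) with k>1 has mode (k−1)θ, so θ = 95.9/(k−1).
Need P(X < 171) = 0.9 with θ tied to k this way. Start at k = 2, θ = 95.9: P(X<171) ≈ 0.532.
Too low — raise k to concentrate. Iterating converges to k ≈ 6.69.
Then θ = 95.9/(6.69−1) ≈ 16.9.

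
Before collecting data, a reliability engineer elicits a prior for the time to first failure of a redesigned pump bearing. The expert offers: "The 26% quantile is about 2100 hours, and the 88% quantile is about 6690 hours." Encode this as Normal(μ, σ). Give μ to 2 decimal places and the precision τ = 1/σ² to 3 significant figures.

μ = 3723.99, τ = 1.57e-07

The p-quantile of Normal(μ,σ) is μ + z_p·σ, with z_{0.26} = -0.6433 and z_{0.88} = 1.175.
Eliminate σ: μ = (z₂·x₁ − z₁·x₂)/(z₂ − z₁) = (1.175·2100 − (-0.6433)·6690)/1.818 = 3723.99.
Then σ = (x₂ − x₁)/(z₂ − z₁) = (6690 − 2100)/1.818 = 2524.29.
Precision τ = 1/σ² = 1/2524² = 1.57e-07.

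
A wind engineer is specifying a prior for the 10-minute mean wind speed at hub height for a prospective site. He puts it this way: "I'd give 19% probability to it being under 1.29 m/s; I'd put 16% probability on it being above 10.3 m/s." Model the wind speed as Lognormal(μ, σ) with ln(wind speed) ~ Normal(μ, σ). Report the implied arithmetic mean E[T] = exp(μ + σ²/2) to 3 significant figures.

E[T] ≈ 6.32 m/s

If T ~ Lognormal(μ,σ) then ln T ~ Normal(μ,σ), so the p-quantile of ln T is μ + z_p·σ.
ln(1.29) = 0.2546 and ln(10.3) = 2.332; z_{0.19} = -0.8779, z_{0.84} = 0.9945.
σ = (2.332 − 0.2546)/(0.9945 − (-0.8779)) = 1.110.
μ = 0.2546 − (-0.8779)·1.110 = 1.229.
E[T] = exp(μ + σ²/2) = exp(1.229 + 0.6156) = 6.32 m/s.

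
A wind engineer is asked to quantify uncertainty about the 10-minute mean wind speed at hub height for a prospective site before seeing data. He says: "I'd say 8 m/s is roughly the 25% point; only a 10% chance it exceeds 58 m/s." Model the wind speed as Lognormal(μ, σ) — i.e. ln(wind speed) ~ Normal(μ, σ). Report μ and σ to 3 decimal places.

μ ≈ 2.763, σ ≈ 1.013

If T ~ Lognormal(μ,σ) then ln T ~ Normal(μ,σ), so the p-quantile of ln T is μ + z_p·σ.
ln(8) = 2.079 and ln(58) = 4.06; z_{0.25} = -0.6745, z_{0.9} = 1.282.
σ = (4.06 − 2.079)/(1.282 − (-0.6745)) = 1.013.
μ = 2.079 − (-0.6745)·1.013 = 2.763.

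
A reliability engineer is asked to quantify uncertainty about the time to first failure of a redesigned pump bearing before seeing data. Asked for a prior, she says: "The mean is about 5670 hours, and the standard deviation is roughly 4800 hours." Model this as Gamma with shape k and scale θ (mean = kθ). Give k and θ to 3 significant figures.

k ≈ 1.4, θ ≈ 4060

For Gamma(k, scale θ): mean = kθ, variance = kθ², so CV = 1/√k.
CV = SD/mean = 4800/5670 = 0.8466, hence k = 1/CV² = 1.4.
Then θ = mean/k = 5670/1.4 = 4060.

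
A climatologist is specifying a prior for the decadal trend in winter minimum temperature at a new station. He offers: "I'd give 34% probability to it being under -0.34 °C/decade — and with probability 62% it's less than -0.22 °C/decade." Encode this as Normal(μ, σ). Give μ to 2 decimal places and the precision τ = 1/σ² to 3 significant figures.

The p-quantile of Normal(μ,σ) is μ + z_p·σ, with z_{0.34} = -0.4125 and z_{0.62} = 0.3055.
Eliminate σ: μ = (z₂·x₁ − z₁·x₂)/(z₂ − z₁) = (0.3055·-0.34 − (-0.4125)·-0.22)/0.7179 = -0.27.
Then σ = (x₂ − x₁)/(z₂ − z₁) = (-0.22 − -0.34)/0.7179 = 0.17.
Precision τ = 1/σ² = 1/0.1671² = 35.8.

μ = -0.27, τ = 35.8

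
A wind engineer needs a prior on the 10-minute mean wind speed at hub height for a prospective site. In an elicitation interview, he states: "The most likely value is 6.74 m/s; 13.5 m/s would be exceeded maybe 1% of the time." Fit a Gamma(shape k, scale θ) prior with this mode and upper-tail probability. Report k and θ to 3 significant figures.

Gamma(k,θ) with k>1 has mode (k−1)θ, so θ = 6.74/(k−1).
Need P(X < 13.5) = 0.99 with θ tied to k this way. Start at k = 2, θ = 6.74: P(X<13.5) ≈ 0.595.
Too low — raise k to concentrate. Iterating converges to k ≈ 11.2.
Then θ = 6.74/(11.2−1) ≈ 0.662.

k ≈ 11.2, θ ≈ 0.662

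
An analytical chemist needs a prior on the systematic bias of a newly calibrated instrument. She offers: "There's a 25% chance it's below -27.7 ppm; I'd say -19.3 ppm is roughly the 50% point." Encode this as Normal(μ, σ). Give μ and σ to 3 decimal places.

For Normal(μ,σ), the p-quantile is μ + z_p·σ. Here z_{0.25} = -0.6745, z_{0.5} = 0.
So -27.7 = μ − 0.6745σ and -19.3 = μ + 0σ.
Subtracting: σ = (-19.3 − -27.7)/(0 − (-0.6745)) = 12.454.
Then μ = -27.7 − (-0.6745)·12.454 = -19.300.

μ = -19.300, σ = 12.454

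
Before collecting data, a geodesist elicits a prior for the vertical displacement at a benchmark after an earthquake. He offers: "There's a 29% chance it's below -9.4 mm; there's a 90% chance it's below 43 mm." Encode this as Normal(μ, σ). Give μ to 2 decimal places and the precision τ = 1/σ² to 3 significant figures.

μ = 6.40, τ = 0.00123

For Normal(μ,σ), the p-quantile is μ + z_p·σ. Here z_{0.29} = -0.5534, z_{0.9} = 1.282.
So -9.4 = μ − 0.5534σ and 43 = μ + 1.282σ.
Subtracting: σ = (43 − -9.4)/(1.282 − (-0.5534)) = 28.56.
Then μ = -9.4 − (-0.5534)·28.56 = 6.40.
Precision τ = 1/σ² = 1/28.56² = 0.00123.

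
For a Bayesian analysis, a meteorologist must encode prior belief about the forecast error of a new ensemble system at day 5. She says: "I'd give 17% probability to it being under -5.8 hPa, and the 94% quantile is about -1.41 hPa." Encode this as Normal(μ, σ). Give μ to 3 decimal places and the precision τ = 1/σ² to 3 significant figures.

μ = -4.130, τ = 0.327

For Normal(μ,σ), the p-quantile is μ + z_p·σ. Here z_{0.17} = -0.9542, z_{0.94} = 1.555.
So -5.8 = μ − 0.9542σ and -1.41 = μ + 1.555σ.
Subtracting: σ = (-1.41 − -5.8)/(1.555 − (-0.9542)) = 1.750.
Then μ = -5.8 − (-0.9542)·1.750 = -4.130.
Precision τ = 1/σ² = 1/1.75² = 0.327.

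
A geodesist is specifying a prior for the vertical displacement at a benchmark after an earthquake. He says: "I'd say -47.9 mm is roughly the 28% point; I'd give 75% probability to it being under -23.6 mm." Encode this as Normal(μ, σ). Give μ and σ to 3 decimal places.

For Normal(μ,σ), the p-quantile is μ + z_p·σ. Here z_{0.28} = -0.5828, z_{0.75} = 0.6745.
So -47.9 = μ − 0.5828σ and -23.6 = μ + 0.6745σ.
Subtracting: σ = (-23.6 − -47.9)/(0.6745 − (-0.5828)) = 19.327.
Then μ = -47.9 − (-0.5828)·19.327 = -36.636.

μ = -36.636, σ = 19.327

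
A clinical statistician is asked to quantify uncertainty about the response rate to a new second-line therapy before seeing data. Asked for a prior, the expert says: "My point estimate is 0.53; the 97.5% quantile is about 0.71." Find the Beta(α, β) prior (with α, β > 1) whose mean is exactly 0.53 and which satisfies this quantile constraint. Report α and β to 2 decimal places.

With mean 0.53 fixed, write α = 0.53s, β = 0.47s where s = α+β.
Need P(θ < 0.71) = 0.975 under Beta(0.53s, 0.47s). Normal approximation: (q−m)/√(m(1−m)/s) ≈ z_{0.975} = 1.96, so s ≈ 0.53·0.47·(1.96)²/(0.71−0.53)² = 29.5.
At s = 29.5: P(θ<0.71) ≈ 0.979. Adjusting to match 0.975 gives s ≈ 27.38.
So α = 0.53·27.38 ≈ 14.51, β = 0.47·27.38 ≈ 12.87.

α ≈ 14.51, β ≈ 12.87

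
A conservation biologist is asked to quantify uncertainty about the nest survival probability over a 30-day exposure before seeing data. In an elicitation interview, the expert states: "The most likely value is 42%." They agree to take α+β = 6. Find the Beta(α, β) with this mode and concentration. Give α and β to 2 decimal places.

For α,β > 1 the Beta mode is (α−1)/(α+β−2). With α+β = 6, the mode is (α−1)/4.
Set (α−1)/4 = 0.42 → α = 1 + 0.42·4 = 2.68.
β = 6 − α = 3.32.

α = 2.68, β = 3.32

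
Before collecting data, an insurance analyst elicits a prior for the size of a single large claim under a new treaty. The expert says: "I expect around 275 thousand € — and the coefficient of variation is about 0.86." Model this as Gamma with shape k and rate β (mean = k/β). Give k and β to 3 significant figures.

For Gamma(k, rate β): mean = k/β, variance = k/β², so CV = 1/√k.
CV = 0.86, hence k = 1/CV² = 1.35.
Then β = k/mean = 1.35/275 = 0.00492.

k ≈ 1.35, β ≈ 0.00492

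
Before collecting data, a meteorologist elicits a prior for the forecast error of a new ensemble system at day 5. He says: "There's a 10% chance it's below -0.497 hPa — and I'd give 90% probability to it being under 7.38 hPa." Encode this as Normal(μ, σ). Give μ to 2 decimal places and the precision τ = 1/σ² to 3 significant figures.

The p-quantile of Normal(μ,σ) is μ + z_p·σ, with z_{0.1} = -1.282 and z_{0.9} = 1.282.
Eliminate σ: μ = (z₂·x₁ − z₁·x₂)/(z₂ − z₁) = (1.282·-0.497 − (-1.282)·7.38)/2.563 = 3.44.
Then σ = (x₂ − x₁)/(z₂ − z₁) = (7.38 − -0.497)/2.563 = 3.07.
Precision τ = 1/σ² = 1/3.073² = 0.106.

μ = 3.44, τ = 0.106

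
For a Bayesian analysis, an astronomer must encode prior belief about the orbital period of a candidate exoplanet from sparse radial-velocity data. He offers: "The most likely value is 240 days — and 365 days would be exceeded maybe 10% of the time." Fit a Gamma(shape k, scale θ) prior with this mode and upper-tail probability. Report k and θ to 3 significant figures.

Gamma(k,θ) with k>1 has mode (k−1)θ, so θ = 240/(k−1).
Need P(X < 365) = 0.9 with θ tied to k this way. Start at k = 2, θ = 240: P(X<365) ≈ 0.449.
Too low — raise k to concentrate. Iterating converges to k ≈ 11.6.
Then θ = 240/(11.6−1) ≈ 22.6.

k ≈ 11.6, θ ≈ 22.6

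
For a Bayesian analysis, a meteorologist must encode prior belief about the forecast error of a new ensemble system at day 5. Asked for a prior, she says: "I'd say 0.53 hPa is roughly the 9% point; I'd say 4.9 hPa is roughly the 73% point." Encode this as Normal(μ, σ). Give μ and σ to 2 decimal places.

The p-quantile of Normal(μ,σ) is μ + z_p·σ, with z_{0.09} = -1.341 and z_{0.73} = 0.6128.
Eliminate σ: μ = (z₂·x₁ − z₁·x₂)/(z₂ − z₁) = (0.6128·0.53 − (-1.341)·4.9)/1.954 = 3.53.
Then σ = (x₂ − x₁)/(z₂ − z₁) = (4.9 − 0.53)/1.954 = 2.24.

μ = 3.53, σ = 2.24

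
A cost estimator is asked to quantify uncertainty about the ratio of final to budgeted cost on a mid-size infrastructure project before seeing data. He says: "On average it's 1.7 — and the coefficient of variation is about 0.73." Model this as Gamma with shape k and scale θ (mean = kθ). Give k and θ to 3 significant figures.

k ≈ 1.88, θ ≈ 0.906

For Gamma(k, scale θ): mean = kθ, variance = kθ², so CV = 1/√k.
CV = 0.73, hence k = 1/CV² = 1.88.
Then θ = mean/k = 1.7/1.88 = 0.906.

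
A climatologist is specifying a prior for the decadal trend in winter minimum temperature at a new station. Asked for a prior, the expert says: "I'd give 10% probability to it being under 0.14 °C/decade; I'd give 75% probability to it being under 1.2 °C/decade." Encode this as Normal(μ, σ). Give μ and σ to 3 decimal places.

The p-quantile of Normal(μ,σ) is μ + z_p·σ, with z_{0.1} = -1.282 and z_{0.75} = 0.6745.
Eliminate σ: μ = (z₂·x₁ − z₁·x₂)/(z₂ − z₁) = (0.6745·0.14 − (-1.282)·1.2)/1.956 = 0.834.
Then σ = (x₂ − x₁)/(z₂ − z₁) = (1.2 − 0.14)/1.956 = 0.542.

μ = 0.834, σ = 0.542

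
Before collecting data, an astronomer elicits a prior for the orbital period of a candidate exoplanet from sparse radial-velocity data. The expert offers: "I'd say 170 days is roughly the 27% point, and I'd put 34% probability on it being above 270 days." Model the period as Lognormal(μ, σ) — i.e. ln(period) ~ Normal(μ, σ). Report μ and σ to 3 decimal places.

If T ~ Lognormal(μ,σ) then ln T ~ Normal(μ,σ), so the p-quantile of ln T is μ + z_p·σ.
ln(170) = 5.136 and ln(270) = 5.598; z_{0.27} = -0.6128, z_{0.66} = 0.4125.
σ = (5.598 − 5.136)/(0.4125 − (-0.6128)) = 0.451.
μ = 5.136 − (-0.6128)·0.451 = 5.412.

μ ≈ 5.412, σ ≈ 0.451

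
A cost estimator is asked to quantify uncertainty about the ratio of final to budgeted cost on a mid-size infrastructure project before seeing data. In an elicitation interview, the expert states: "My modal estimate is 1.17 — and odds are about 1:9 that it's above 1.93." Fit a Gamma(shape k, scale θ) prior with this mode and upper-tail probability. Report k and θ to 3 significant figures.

Gamma(k,θ) with k>1 has mode (k−1)θ, so θ = 1.17/(k−1).
Need P(X < 1.93) = 0.9 with θ tied to k this way. Start at k = 2, θ = 1.17: P(X<1.93) ≈ 0.491.
Too low — raise k to concentrate. Iterating converges to k ≈ 8.53.
Then θ = 1.17/(8.53−1) ≈ 0.155.

k ≈ 8.53, θ ≈ 0.155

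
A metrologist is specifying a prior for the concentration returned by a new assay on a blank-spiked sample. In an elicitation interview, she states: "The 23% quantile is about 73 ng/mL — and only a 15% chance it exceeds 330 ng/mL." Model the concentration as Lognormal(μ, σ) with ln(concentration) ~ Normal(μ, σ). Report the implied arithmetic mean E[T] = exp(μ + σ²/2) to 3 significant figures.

E[T] ≈ 196 ng/mL

If T ~ Lognormal(μ,σ) then ln T ~ Normal(μ,σ), so the p-quantile of ln T is μ + z_p·σ.
ln(73) = 4.29 and ln(330) = 5.799; z_{0.23} = -0.7388, z_{0.85} = 1.036.
σ = (5.799 − 4.29)/(1.036 − (-0.7388)) = 0.850.
μ = 4.29 − (-0.7388)·0.850 = 4.918.
E[T] = exp(μ + σ²/2) = exp(4.918 + 0.3611) = 196 ng/mL.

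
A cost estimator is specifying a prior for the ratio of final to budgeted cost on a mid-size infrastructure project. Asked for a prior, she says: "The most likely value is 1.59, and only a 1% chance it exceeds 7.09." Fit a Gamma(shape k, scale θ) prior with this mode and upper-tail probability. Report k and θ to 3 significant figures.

k ≈ 2.81, θ ≈ 0.876

Gamma(k,θ) with k>1 has mode (k−1)θ, so θ = 1.59/(k−1).
Need P(X < 7.09) = 0.99 with θ tied to k this way. Start at k = 2, θ = 1.59: P(X<7.09) ≈ 0.937.
Too low — raise k to concentrate. Iterating converges to k ≈ 2.81.
Then θ = 1.59/(2.81−1) ≈ 0.876.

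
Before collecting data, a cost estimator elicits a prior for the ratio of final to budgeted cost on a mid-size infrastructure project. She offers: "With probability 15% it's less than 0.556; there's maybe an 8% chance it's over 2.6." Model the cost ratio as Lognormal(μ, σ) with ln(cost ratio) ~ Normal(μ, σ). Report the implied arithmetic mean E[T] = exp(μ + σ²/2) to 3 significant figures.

If T ~ Lognormal(μ,σ) then ln T ~ Normal(μ,σ), so the p-quantile of ln T is μ + z_p·σ.
ln(0.556) = -0.587 and ln(2.6) = 0.9555; z_{0.15} = -1.036, z_{0.92} = 1.405.
σ = (0.9555 − -0.587)/(1.405 − (-1.036)) = 0.632.
μ = -0.587 − (-1.036)·0.632 = 0.068.
E[T] = exp(μ + σ²/2) = exp(0.068 + 0.1996) = 1.31.

E[T] ≈ 1.31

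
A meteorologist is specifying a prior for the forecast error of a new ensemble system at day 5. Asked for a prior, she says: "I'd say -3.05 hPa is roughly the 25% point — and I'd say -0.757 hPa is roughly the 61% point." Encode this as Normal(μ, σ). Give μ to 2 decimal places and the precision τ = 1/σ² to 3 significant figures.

The p-quantile of Normal(μ,σ) is μ + z_p·σ, with z_{0.25} = -0.6745 and z_{0.61} = 0.2793.
Eliminate σ: μ = (z₂·x₁ − z₁·x₂)/(z₂ − z₁) = (0.2793·-3.05 − (-0.6745)·-0.757)/0.9538 = -1.43.
Then σ = (x₂ − x₁)/(z₂ − z₁) = (-0.757 − -3.05)/0.9538 = 2.40.
Precision τ = 1/σ² = 1/2.404² = 0.173.

μ = -1.43, τ = 0.173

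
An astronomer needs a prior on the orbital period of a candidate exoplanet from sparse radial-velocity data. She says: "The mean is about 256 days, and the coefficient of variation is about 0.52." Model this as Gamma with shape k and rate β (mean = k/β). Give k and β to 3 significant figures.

k ≈ 3.7, β ≈ 0.0144

For Gamma(k, rate β): mean = k/β, variance = k/β², so CV = 1/√k.
CV = 0.52, hence k = 1/CV² = 3.7.
Then β = k/mean = 3.7/256 = 0.0144.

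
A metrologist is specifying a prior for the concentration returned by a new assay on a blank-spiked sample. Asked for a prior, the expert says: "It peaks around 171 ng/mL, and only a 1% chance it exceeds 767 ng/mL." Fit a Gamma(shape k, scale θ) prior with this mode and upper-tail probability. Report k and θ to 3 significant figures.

k ≈ 2.8, θ ≈ 95.2

Gamma(k,θ) with k>1 has mode (k−1)θ, so θ = 171/(k−1).
Need P(X < 767) = 0.99 with θ tied to k this way. Start at k = 2, θ = 171: P(X<767) ≈ 0.938.
Too low — raise k to concentrate. Iterating converges to k ≈ 2.8.
Then θ = 171/(2.8−1) ≈ 95.2.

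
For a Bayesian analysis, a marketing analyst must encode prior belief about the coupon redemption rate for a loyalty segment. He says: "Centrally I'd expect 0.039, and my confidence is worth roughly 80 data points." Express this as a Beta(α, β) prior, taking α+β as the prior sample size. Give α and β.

α = 3.12, β = 76.88

Under the effective-sample-size interpretation, Beta(α, β) has prior mean α/(α+β) and prior sample size α+β.
So α+β = 80 and α/(α+β) = 0.039, giving α = 0.039·80 = 3.12 and β = 80 − 3.12 = 76.88.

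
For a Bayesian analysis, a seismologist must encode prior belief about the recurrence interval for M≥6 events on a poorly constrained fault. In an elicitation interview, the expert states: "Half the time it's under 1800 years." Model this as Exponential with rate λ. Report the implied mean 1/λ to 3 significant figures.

Exponential median = ln 2 / λ, so λ = ln 2 / 1800.0 = 0.000385.
Mean = 1/λ = 2600 years.

mean ≈ 2600 years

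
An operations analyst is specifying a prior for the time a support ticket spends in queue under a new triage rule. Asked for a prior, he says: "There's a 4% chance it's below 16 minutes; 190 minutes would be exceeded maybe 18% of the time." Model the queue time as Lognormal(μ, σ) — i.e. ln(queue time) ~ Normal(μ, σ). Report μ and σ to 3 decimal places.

If T ~ Lognormal(μ,σ) then ln T ~ Normal(μ,σ), so the p-quantile of ln T is μ + z_p·σ.
ln(16) = 2.773 and ln(190) = 5.247; z_{0.04} = -1.751, z_{0.82} = 0.9154.
σ = (5.247 − 2.773)/(0.9154 − (-1.751)) = 0.928.
μ = 2.773 − (-1.751)·0.928 = 4.397.

μ ≈ 4.397, σ ≈ 0.928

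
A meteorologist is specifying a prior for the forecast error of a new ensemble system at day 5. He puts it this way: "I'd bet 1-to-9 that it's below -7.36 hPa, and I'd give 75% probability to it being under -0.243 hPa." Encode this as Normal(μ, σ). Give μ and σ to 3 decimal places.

For Normal(μ,σ), the p-quantile is μ + z_p·σ. Here z_{0.1} = -1.282, z_{0.75} = 0.6745.
So -7.36 = μ − 1.282σ and -0.243 = μ + 0.6745σ.
Subtracting: σ = (-0.243 − -7.36)/(0.6745 − (-1.282)) = 3.638.
Then μ = -7.36 − (-1.282)·3.638 = -2.697.

μ = -2.697, σ = 3.638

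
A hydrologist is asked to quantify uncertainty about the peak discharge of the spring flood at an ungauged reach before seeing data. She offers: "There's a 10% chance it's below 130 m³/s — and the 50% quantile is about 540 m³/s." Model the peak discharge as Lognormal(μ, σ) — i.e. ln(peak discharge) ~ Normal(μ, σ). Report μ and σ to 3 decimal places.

If T ~ Lognormal(μ,σ) then ln T ~ Normal(μ,σ), so the p-quantile of ln T is μ + z_p·σ.
ln(130) = 4.868 and ln(540) = 6.292; z_{0.1} = -1.282, z_{0.5} = 0.
σ = (6.292 − 4.868)/(0 − (-1.282)) = 1.111.
μ = 4.868 − (-1.282)·1.111 = 6.292.

μ ≈ 6.292, σ ≈ 1.111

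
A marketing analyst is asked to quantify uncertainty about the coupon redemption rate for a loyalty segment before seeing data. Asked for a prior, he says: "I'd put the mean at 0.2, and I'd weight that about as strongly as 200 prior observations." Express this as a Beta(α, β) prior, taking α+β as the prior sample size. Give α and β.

Under the effective-sample-size interpretation, Beta(α, β) has prior mean α/(α+β) and prior sample size α+β.
So α+β = 200 and α/(α+β) = 0.2, giving α = 0.2·200 = 40 and β = 200 − 40 = 160.

α = 40, β = 160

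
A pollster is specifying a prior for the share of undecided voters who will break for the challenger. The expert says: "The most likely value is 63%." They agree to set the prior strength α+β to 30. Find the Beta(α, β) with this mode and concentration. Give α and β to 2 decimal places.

For α,β > 1 the Beta mode is (α−1)/(α+β−2). With α+β = 30, the mode is (α−1)/28.
Set (α−1)/28 = 0.63 → α = 1 + 0.63·28 = 18.64.
β = 30 − α = 11.36.

α = 18.64, β = 11.36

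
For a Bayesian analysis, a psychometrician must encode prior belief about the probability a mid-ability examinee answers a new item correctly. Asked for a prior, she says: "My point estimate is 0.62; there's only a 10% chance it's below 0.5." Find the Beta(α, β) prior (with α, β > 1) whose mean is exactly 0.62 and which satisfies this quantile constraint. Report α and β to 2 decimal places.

α ≈ 16.97, β ≈ 10.40

With mean 0.62 fixed, write α = 0.62s, β = 0.38s where s = α+β.
Need P(θ < 0.5) = 0.1 under Beta(0.62s, 0.38s). Normal approximation: (q−m)/√(m(1−m)/s) ≈ z_{0.1} = -1.28, so s ≈ 0.62·0.38·(-1.28)²/(0.5−0.62)² = 26.9.
At s = 26.9: P(θ<0.5) ≈ 0.102. Adjusting to match 0.1 gives s ≈ 27.37.
So α = 0.62·27.37 ≈ 16.97, β = 0.38·27.37 ≈ 10.40.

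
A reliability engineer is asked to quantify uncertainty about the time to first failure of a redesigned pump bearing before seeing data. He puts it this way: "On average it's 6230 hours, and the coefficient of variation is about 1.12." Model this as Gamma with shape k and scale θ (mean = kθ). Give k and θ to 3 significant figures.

For Gamma(k, scale θ): mean = kθ, variance = kθ², so CV = 1/√k.
CV = 1.12, hence k = 1/CV² = 0.797.
Then θ = mean/k = 6230/0.797 = 7810.

k ≈ 0.797, θ ≈ 7810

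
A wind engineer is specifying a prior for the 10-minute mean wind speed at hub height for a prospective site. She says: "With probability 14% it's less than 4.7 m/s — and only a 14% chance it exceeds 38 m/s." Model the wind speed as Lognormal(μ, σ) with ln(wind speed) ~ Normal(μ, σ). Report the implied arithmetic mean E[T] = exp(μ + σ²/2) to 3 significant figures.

E[T] ≈ 21.3 m/s

If T ~ Lognormal(μ,σ) then ln T ~ Normal(μ,σ), so the p-quantile of ln T is μ + z_p·σ.
ln(4.7) = 1.548 and ln(38) = 3.638; z_{0.14} = -1.08, z_{0.86} = 1.08.
σ = (3.638 − 1.548)/(1.08 − (-1.08)) = 0.967.
μ = 1.548 − (-1.08)·0.967 = 2.593.
E[T] = exp(μ + σ²/2) = exp(2.593 + 0.4679) = 21.3 m/s.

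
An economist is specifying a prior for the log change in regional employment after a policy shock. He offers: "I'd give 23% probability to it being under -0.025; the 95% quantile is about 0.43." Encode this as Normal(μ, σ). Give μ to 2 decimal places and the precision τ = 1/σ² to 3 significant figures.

μ = 0.12, τ = 27.4

The p-quantile of Normal(μ,σ) is μ + z_p·σ, with z_{0.23} = -0.7388 and z_{0.95} = 1.645.
Eliminate σ: μ = (z₂·x₁ − z₁·x₂)/(z₂ − z₁) = (1.645·-0.025 − (-0.7388)·0.43)/2.384 = 0.12.
Then σ = (x₂ − x₁)/(z₂ − z₁) = (0.43 − -0.025)/2.384 = 0.19.
Precision τ = 1/σ² = 1/0.1909² = 27.4.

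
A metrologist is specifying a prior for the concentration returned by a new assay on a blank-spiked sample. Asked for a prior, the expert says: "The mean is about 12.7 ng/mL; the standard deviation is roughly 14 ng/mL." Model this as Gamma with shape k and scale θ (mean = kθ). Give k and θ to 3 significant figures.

For Gamma(k, scale θ): mean = kθ, variance = kθ², so CV = 1/√k.
CV = SD/mean = 14/12.7 = 1.102, hence k = 1/CV² = 0.823.
Then θ = mean/k = 12.7/0.823 = 15.4.

k ≈ 0.823, θ ≈ 15.4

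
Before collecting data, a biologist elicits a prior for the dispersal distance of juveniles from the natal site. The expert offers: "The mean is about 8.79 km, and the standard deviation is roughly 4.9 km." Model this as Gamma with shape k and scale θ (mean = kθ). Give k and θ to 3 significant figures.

For Gamma(k, scale θ): mean = kθ, variance = kθ², so CV = 1/√k.
CV = SD/mean = 4.9/8.79 = 0.5575, hence k = 1/CV² = 3.22.
Then θ = mean/k = 8.79/3.22 = 2.73.

k ≈ 3.22, θ ≈ 2.73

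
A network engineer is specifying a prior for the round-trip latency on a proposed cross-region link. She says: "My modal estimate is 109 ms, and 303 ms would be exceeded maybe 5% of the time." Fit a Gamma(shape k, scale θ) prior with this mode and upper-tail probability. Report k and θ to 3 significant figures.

k ≈ 3.56, θ ≈ 42.5

Gamma(k,θ) with k>1 has mode (k−1)θ, so θ = 109/(k−1).
Need P(X < 303) = 0.95 with θ tied to k this way. Start at k = 2, θ = 109: P(X<303) ≈ 0.765.
Too low — raise k to concentrate. Iterating converges to k ≈ 3.56.
Then θ = 109/(3.56−1) ≈ 42.5.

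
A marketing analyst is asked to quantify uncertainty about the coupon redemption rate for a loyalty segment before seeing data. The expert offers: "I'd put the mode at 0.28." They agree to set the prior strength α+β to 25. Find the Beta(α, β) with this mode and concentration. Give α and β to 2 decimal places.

α = 7.44, β = 17.56

For α,β > 1 the Beta mode is (α−1)/(α+β−2). With α+β = 25, the mode is (α−1)/23.
Set (α−1)/23 = 0.28 → α = 1 + 0.28·23 = 7.44.
β = 25 − α = 17.56.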